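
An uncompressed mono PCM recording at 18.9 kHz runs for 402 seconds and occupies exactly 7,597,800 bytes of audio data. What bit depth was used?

Bytes per sample = 7,597,800 / (18,900 × 402 × 1) = 7,597,800 / 7,597,800 = 1.
Bit depth = 1 × 8 = 8 bits.

8 bits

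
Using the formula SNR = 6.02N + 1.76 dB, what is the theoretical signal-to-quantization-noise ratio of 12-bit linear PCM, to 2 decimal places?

74.00 dB

6.02 × 12 + 1.76 = 74.00 dB.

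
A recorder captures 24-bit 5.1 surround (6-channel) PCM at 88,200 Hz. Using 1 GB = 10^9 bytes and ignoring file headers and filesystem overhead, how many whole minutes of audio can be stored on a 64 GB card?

671 minutes

Uncompressed byte rate = 88,200 × 3 × 6 = 1,587,600 bytes/s.
Capacity = 64 × 1,000,000,000 = 64,000,000,000 bytes.
64,000,000,000 / 1,587,600 ≈ 40312.42 s → 671 minutes.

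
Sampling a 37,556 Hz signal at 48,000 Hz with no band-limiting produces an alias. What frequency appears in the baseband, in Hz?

Nyquist = 48,000/2 = 24,000 Hz; 37,556 Hz exceeds it.
Alias = |37,556 − 1×48,000| = |37,556 − 48,000| = 10,444 Hz.

10,444 Hz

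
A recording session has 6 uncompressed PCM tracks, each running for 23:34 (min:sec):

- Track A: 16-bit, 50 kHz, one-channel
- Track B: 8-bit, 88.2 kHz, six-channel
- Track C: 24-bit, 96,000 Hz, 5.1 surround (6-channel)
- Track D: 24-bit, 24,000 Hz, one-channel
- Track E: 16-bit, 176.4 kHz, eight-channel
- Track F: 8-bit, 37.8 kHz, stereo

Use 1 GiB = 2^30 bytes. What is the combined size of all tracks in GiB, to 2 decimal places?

23:34 (min:sec) = 1,414 s.
Track A: 50,000 × 1,414 × 2 × 1 = 141,400,000 bytes.
Track B: 88,200 × 1,414 × 1 × 6 = 748,288,800 bytes.
Track C: 96,000 × 1,414 × 3 × 6 = 2,443,392,000 bytes.
Track D: 24,000 × 1,414 × 3 × 1 = 101,808,000 bytes.
Track E: 176,400 × 1,414 × 2 × 8 = 3,990,873,600 bytes.
Track F: 37,800 × 1,414 × 1 × 2 = 106,898,400 bytes.
Total = 7,532,660,800 bytes = 7.02 GiB.

7.02 GiB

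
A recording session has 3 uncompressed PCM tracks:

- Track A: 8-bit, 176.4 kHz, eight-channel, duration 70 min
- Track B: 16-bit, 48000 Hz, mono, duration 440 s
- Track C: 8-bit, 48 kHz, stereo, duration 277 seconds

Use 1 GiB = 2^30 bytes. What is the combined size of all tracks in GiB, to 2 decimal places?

Track A: 70 min = 4,200 s; 176,400 × 4,200 × 1 × 8 = 5,927,040,000 bytes.
Track B: 48,000 × 440 × 2 × 1 = 42,240,000 bytes.
Track C: 48,000 × 277 × 1 × 2 = 26,592,000 bytes.
Total = 5,995,872,000 bytes = 5.58 GiB.

5.58 GiB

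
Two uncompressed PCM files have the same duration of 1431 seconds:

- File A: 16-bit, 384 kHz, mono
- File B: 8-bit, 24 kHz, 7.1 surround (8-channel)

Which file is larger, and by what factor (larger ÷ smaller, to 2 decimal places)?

File A: 384,000 × 2 × 1 = 768,000 bytes/s.
File B: 24,000 × 1 × 8 = 192,000 bytes/s.
File A is larger; ratio = 1,099,008,000 / 274,752,000 = 4.00.

File A, by a factor of 4.00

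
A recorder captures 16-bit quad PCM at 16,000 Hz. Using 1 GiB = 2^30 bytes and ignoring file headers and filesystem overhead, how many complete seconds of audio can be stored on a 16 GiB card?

Uncompressed byte rate = 16,000 × 2 × 4 = 128,000 bytes/s.
Capacity = 16 × 1,073,741,824 = 17,179,869,184 bytes.
17,179,869,184 / 128,000 ≈ 134217.73 s → 134,217 seconds.

134,217 seconds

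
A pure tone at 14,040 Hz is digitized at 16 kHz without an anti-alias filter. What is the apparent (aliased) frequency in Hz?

1,960 Hz

Nyquist = 16,000/2 = 8,000 Hz; 14,040 Hz exceeds it.
Alias = |14,040 − 1×16,000| = |14,040 − 16,000| = 1,960 Hz.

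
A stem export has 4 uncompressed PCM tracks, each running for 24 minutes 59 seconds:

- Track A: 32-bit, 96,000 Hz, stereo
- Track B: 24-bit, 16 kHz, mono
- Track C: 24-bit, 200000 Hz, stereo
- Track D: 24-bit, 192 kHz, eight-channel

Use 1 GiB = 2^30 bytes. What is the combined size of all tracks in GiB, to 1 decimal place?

24 minutes 59 seconds = 1,499 s.
Track A: 96,000 × 1,499 × 4 × 2 = 1,151,232,000 bytes.
Track B: 16,000 × 1,499 × 3 × 1 = 71,952,000 bytes.
Track C: 200,000 × 1,499 × 3 × 2 = 1,798,800,000 bytes.
Track D: 192,000 × 1,499 × 3 × 8 = 6,907,392,000 bytes.
Total = 9,929,376,000 bytes = 9.2 GiB.

9.2 GiB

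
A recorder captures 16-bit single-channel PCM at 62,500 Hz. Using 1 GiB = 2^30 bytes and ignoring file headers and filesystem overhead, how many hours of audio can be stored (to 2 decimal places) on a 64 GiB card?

152.71 hours

Uncompressed byte rate = 62,500 × 2 × 1 = 125,000 bytes/s.
Capacity = 64 × 1,073,741,824 = 68,719,476,736 bytes.
68,719,476,736 / 125,000 ≈ 549755.81 s → 152.71 hours.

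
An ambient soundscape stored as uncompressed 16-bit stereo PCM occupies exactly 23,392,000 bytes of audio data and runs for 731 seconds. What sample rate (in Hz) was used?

8,000 Hz

Bytes = sample_rate × seconds × bytes_per_sample × channels.
sample_rate = 23,392,000 / (731 × 2 × 2) = 23,392,000 / 2,924 = 8,000 Hz.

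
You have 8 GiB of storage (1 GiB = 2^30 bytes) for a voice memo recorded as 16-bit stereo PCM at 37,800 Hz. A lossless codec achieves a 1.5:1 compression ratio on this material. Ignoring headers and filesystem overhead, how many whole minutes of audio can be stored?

Uncompressed byte rate = 37,800 × 2 × 2 = 151,200 bytes/s.
After 1.5:1 compression, effective rate ≈ 100800 bytes/s.
Capacity = 8 × 1,073,741,824 = 8,589,934,592 bytes.
8,589,934,592 / effective rate ≈ 85217.61 s → 1,420 minutes.

1,420 minutes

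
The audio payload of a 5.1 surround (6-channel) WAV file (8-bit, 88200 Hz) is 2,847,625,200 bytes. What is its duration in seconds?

5,381 seconds

Byte rate = 88,200 × 1 × 6 = 529,200 bytes/s.
Duration = 2,847,625,200 / 529,200 = 5,381 s.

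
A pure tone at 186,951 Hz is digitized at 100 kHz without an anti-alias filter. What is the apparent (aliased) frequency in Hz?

13,049 Hz

Nyquist = 100,000/2 = 50,000 Hz; 186,951 Hz exceeds it.
Alias = |186,951 − 2×100,000| = |186,951 − 200,000| = 13,049 Hz.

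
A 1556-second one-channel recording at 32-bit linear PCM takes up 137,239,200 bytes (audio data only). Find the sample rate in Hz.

Bytes = sample_rate × seconds × bytes_per_sample × channels.
sample_rate = 137,239,200 / (1,556 × 4 × 1) = 137,239,200 / 6,224 = 22,050 Hz.

22,050 Hz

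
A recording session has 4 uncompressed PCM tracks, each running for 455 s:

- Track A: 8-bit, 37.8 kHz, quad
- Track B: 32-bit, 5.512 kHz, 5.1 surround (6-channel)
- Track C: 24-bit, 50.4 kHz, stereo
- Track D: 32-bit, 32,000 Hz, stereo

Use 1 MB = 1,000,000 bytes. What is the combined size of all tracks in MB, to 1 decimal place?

Track A: 37,800 × 455 × 1 × 4 = 68,796,000 bytes.
Track B: 5,512 × 455 × 4 × 6 = 60,191,040 bytes.
Track C: 50,400 × 455 × 3 × 2 = 137,592,000 bytes.
Track D: 32,000 × 455 × 4 × 2 = 116,480,000 bytes.
Total = 383,059,040 bytes = 383.1 MB.

383.1 MB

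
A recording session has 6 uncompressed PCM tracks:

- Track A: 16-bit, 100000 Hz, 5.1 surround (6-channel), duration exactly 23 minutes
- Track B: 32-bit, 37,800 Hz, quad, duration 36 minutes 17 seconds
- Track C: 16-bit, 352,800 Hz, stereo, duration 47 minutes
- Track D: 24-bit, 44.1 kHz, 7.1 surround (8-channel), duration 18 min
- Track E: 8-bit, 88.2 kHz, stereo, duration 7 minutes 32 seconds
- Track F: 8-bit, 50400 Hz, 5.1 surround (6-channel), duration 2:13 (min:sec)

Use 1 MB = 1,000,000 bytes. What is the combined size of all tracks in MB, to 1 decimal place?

Track A: exactly 23 minutes = 1,380 s; 100,000 × 1,380 × 2 × 6 = 1,656,000,000 bytes.
Track B: 36 minutes 17 seconds = 2,177 s; 37,800 × 2,177 × 4 × 4 = 1,316,649,600 bytes.
Track C: 47 minutes = 2,820 s; 352,800 × 2,820 × 2 × 2 = 3,979,584,000 bytes.
Track D: 18 min = 1,080 s; 44,100 × 1,080 × 3 × 8 = 1,143,072,000 bytes.
Track E: 7 minutes 32 seconds = 452 s; 88,200 × 452 × 1 × 2 = 79,732,800 bytes.
Track F: 2:13 (min:sec) = 133 s; 50,400 × 133 × 1 × 6 = 40,219,200 bytes.
Total = 8,215,257,600 bytes = 8215.3 MB.

8215.3 MB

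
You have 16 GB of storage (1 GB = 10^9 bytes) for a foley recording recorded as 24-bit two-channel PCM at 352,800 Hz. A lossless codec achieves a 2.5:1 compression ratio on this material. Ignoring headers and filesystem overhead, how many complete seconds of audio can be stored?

18,896 seconds

Uncompressed byte rate = 352,800 × 3 × 2 = 2,116,800 bytes/s.
After 2.5:1 compression, effective rate ≈ 846720 bytes/s.
Capacity = 16 × 1,000,000,000 = 16,000,000,000 bytes.
16,000,000,000 / effective rate ≈ 18896.45 s → 18,896 seconds.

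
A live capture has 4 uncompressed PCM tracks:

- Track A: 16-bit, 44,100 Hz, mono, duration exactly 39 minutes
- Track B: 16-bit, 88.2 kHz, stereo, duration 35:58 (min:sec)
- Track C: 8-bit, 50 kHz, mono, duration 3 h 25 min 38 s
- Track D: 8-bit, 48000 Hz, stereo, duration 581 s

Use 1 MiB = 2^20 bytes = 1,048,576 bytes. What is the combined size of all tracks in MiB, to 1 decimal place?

1564.4 MiB

Track A: exactly 39 minutes = 2,340 s; 44,100 × 2,340 × 2 × 1 = 206,388,000 bytes.
Track B: 35:58 (min:sec) = 2,158 s; 88,200 × 2,158 × 2 × 2 = 761,342,400 bytes.
Track C: 3 h 25 min 38 s = 12,338 s; 50,000 × 12,338 × 1 × 1 = 616,900,000 bytes.
Track D: 48,000 × 581 × 1 × 2 = 55,776,000 bytes.
Total = 1,640,406,400 bytes = 1564.4 MiB.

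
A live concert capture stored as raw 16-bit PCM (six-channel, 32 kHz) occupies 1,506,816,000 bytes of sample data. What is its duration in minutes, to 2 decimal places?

Byte rate = 32,000 × 2 × 6 = 384,000 bytes/s.
Duration = 1,506,816,000 / 384,000 = 3,924 s.
3,924 s / 60 = 65.40 minutes.

65.40 minutes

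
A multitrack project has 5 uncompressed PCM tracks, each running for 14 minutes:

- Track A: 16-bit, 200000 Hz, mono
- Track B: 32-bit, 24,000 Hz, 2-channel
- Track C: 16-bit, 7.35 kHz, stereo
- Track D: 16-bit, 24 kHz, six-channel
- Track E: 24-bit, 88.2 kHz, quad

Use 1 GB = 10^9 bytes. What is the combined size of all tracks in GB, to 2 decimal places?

14 minutes = 840 s.
Track A: 200,000 × 840 × 2 × 1 = 336,000,000 bytes.
Track B: 24,000 × 840 × 4 × 2 = 161,280,000 bytes.
Track C: 7,350 × 840 × 2 × 2 = 24,696,000 bytes.
Track D: 24,000 × 840 × 2 × 6 = 241,920,000 bytes.
Track E: 88,200 × 840 × 3 × 4 = 889,056,000 bytes.
Total = 1,652,952,000 bytes = 1.65 GB.

1.65 GB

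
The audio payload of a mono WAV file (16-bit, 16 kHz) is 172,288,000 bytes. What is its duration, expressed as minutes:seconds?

Byte rate = 16,000 × 2 × 1 = 32,000 bytes/s.
Duration = 172,288,000 / 32,000 = 5,384 s.
5,384 s = 89:44.

89:44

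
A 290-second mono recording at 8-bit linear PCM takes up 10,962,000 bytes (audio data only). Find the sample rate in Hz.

Bytes = sample_rate × seconds × bytes_per_sample × channels.
sample_rate = 10,962,000 / (290 × 1 × 1) = 10,962,000 / 290 = 37,800 Hz.

37,800 Hz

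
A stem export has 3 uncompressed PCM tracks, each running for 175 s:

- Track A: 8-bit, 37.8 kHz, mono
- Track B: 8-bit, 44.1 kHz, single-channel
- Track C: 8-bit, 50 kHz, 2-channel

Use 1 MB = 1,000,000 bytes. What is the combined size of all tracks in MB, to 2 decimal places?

Track A: 37,800 × 175 × 1 × 1 = 6,615,000 bytes.
Track B: 44,100 × 175 × 1 × 1 = 7,717,500 bytes.
Track C: 50,000 × 175 × 1 × 2 = 17,500,000 bytes.
Total = 31,832,500 bytes = 31.83 MB.

31.83 MB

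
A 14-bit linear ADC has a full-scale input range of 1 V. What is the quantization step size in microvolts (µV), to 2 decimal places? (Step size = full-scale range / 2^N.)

1 V / 2^14 = 1 / 16,384 V = 61.04 µV.

61.04 µV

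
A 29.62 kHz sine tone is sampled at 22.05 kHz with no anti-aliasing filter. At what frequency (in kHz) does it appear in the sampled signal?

Nyquist = 22,050/2 = 11,025 Hz; 29,620 Hz exceeds it.
Alias = |29,620 − 1×22,050| = |29,620 − 22,050| = 7,570 Hz = 7.57 kHz.

7.57 kHz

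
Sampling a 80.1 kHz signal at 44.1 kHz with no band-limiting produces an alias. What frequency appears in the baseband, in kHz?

8.1 kHz

Nyquist = 44,100/2 = 22,050 Hz; 80,100 Hz exceeds it.
Alias = |80,100 − 2×44,100| = |80,100 − 88,200| = 8,100 Hz = 8.1 kHz.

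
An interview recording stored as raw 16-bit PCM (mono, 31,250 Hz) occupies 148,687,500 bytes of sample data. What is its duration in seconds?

Byte rate = 31,250 × 2 × 1 = 62,500 bytes/s.
Duration = 148,687,500 / 62,500 = 2,379 s.

2,379 seconds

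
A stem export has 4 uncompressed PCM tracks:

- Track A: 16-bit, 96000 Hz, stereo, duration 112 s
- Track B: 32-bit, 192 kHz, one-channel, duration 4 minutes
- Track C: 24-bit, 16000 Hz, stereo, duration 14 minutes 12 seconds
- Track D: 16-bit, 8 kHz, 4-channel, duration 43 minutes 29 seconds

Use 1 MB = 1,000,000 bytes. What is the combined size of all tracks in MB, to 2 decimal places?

Track A: 96,000 × 112 × 2 × 2 = 43,008,000 bytes.
Track B: 4 minutes = 240 s; 192,000 × 240 × 4 × 1 = 184,320,000 bytes.
Track C: 14 minutes 12 seconds = 852 s; 16,000 × 852 × 3 × 2 = 81,792,000 bytes.
Track D: 43 minutes 29 seconds = 2,609 s; 8,000 × 2,609 × 2 × 4 = 166,976,000 bytes.
Total = 476,096,000 bytes = 476.10 MB.

476.10 MB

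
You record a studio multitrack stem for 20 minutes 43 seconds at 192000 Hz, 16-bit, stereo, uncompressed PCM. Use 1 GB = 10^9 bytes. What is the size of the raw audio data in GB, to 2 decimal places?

0.95 GB

Duration = 20 minutes 43 seconds = 1,243 s.
Bytes = 192,000 samples/s × 1,243 s × 2 bytes/sample × 2 ch = 954,624,000 bytes.
954,624,000 / 1,000,000,000 = 0.95 GB.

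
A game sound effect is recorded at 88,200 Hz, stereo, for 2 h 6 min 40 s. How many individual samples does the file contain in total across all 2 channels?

2 h 6 min 40 s = 7,600 s.
88,200 × 7,600 s × 2 ch = 1,340,640,000 samples.

1,340,640,000 samples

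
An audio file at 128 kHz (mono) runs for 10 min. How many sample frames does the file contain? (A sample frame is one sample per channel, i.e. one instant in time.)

10 min = 600 s.
128,000 samples/s × 600 s = 76,800,000 frames.

76,800,000 sample frames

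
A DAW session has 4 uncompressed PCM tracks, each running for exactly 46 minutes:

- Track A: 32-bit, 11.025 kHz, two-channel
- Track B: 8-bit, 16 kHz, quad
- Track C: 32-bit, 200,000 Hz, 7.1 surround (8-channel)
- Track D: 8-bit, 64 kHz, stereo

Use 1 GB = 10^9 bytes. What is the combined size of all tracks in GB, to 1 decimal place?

exactly 46 minutes = 2,760 s.
Track A: 11,025 × 2,760 × 4 × 2 = 243,432,000 bytes.
Track B: 16,000 × 2,760 × 1 × 4 = 176,640,000 bytes.
Track C: 200,000 × 2,760 × 4 × 8 = 17,664,000,000 bytes.
Track D: 64,000 × 2,760 × 1 × 2 = 353,280,000 bytes.
Total = 18,437,352,000 bytes = 18.4 GB.

18.4 GB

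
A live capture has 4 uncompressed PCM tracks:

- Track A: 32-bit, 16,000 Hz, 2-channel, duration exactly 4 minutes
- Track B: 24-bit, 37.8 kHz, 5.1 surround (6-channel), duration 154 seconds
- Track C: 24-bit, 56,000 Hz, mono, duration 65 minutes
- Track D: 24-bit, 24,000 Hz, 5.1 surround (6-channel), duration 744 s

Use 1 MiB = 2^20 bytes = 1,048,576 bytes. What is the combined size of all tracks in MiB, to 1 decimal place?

Track A: exactly 4 minutes = 240 s; 16,000 × 240 × 4 × 2 = 30,720,000 bytes.
Track B: 37,800 × 154 × 3 × 6 = 104,781,600 bytes.
Track C: 65 minutes = 3,900 s; 56,000 × 3,900 × 3 × 1 = 655,200,000 bytes.
Track D: 24,000 × 744 × 3 × 6 = 321,408,000 bytes.
Total = 1,112,109,600 bytes = 1060.6 MiB.

1060.6 MiB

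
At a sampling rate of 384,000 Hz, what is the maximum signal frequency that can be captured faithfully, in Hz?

192,000 Hz

Nyquist frequency = sample rate / 2 = 384,000 / 2 = 192,000 Hz.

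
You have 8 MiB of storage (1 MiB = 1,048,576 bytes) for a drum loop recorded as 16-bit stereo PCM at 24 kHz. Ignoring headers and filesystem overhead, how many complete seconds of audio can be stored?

Uncompressed byte rate = 24,000 × 2 × 2 = 96,000 bytes/s.
Capacity = 8 × 1,048,576 = 8,388,608 bytes.
8,388,608 / 96,000 ≈ 87.38 s → 87 seconds.

87 seconds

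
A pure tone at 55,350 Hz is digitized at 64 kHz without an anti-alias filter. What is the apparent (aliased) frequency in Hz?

8,650 Hz

Nyquist = 64,000/2 = 32,000 Hz; 55,350 Hz exceeds it.
Alias = |55,350 − 1×64,000| = |55,350 − 64,000| = 8,650 Hz.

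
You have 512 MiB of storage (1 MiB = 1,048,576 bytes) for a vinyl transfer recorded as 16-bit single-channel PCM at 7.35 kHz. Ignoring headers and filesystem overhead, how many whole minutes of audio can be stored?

608 minutes

Uncompressed byte rate = 7,350 × 2 × 1 = 14,700 bytes/s.
Capacity = 512 × 1,048,576 = 536,870,912 bytes.
536,870,912 / 14,700 ≈ 36521.83 s → 608 minutes.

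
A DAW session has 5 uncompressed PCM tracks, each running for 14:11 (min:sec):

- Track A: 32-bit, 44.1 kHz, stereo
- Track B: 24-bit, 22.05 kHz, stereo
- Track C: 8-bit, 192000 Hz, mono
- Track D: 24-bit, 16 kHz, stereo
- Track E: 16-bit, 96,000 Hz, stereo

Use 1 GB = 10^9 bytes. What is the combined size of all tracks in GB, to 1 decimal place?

1.0 GB

14:11 (min:sec) = 851 s.
Track A: 44,100 × 851 × 4 × 2 = 300,232,800 bytes.
Track B: 22,050 × 851 × 3 × 2 = 112,587,300 bytes.
Track C: 192,000 × 851 × 1 × 1 = 163,392,000 bytes.
Track D: 16,000 × 851 × 3 × 2 = 81,696,000 bytes.
Track E: 96,000 × 851 × 2 × 2 = 326,784,000 bytes.
Total = 984,692,100 bytes = 1.0 GB.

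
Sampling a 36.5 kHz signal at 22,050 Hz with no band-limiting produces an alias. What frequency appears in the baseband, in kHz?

Nyquist = 22,050/2 = 11,025 Hz; 36,500 Hz exceeds it.
Alias = |36,500 − 2×22,050| = |36,500 − 44,100| = 7,600 Hz = 7.6 kHz.

7.6 kHz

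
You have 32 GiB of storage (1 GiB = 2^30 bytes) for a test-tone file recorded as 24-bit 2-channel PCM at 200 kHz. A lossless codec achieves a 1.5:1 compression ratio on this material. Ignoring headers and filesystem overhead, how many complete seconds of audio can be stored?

Uncompressed byte rate = 200,000 × 3 × 2 = 1,200,000 bytes/s.
After 1.5:1 compression, effective rate ≈ 800000 bytes/s.
Capacity = 32 × 1,073,741,824 = 34,359,738,368 bytes.
34,359,738,368 / effective rate ≈ 42949.67 s → 42,949 seconds.

42,949 seconds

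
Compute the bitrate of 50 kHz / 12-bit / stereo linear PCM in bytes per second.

Bit rate = 50,000 × 12 × 2 = 1,200,000 bits/s.
1,200,000 / 8 = 150,000 bytes/s.

150,000 bytes/s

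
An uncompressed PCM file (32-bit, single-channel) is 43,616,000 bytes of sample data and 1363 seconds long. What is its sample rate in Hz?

Bytes = sample_rate × seconds × bytes_per_sample × channels.
sample_rate = 43,616,000 / (1,363 × 4 × 1) = 43,616,000 / 5,452 = 8,000 Hz.

8,000 Hz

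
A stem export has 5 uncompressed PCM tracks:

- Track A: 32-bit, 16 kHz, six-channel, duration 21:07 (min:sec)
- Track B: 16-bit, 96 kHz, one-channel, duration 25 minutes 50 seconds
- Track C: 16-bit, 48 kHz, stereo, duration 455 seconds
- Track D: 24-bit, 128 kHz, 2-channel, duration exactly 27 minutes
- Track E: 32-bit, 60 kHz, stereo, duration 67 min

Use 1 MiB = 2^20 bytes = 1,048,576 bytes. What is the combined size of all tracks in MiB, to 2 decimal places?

3857.85 MiB

Track A: 21:07 (min:sec) = 1,267 s; 16,000 × 1,267 × 4 × 6 = 486,528,000 bytes.
Track B: 25 minutes 50 seconds = 1,550 s; 96,000 × 1,550 × 2 × 1 = 297,600,000 bytes.
Track C: 48,000 × 455 × 2 × 2 = 87,360,000 bytes.
Track D: exactly 27 minutes = 1,620 s; 128,000 × 1,620 × 3 × 2 = 1,244,160,000 bytes.
Track E: 67 min = 4,020 s; 60,000 × 4,020 × 4 × 2 = 1,929,600,000 bytes.
Total = 4,045,248,000 bytes = 3857.85 MiB.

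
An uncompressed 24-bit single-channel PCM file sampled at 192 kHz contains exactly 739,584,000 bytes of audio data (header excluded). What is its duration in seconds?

1,284 seconds

Byte rate = 192,000 × 3 × 1 = 576,000 bytes/s.
Duration = 739,584,000 / 576,000 = 1,284 s.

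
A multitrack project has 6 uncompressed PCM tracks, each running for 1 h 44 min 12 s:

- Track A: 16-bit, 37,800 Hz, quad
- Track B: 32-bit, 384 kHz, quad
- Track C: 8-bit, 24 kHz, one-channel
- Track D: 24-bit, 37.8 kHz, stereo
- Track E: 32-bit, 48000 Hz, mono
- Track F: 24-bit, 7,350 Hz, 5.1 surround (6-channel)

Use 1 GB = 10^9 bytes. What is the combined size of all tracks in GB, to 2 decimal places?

43.90 GB

1 h 44 min 12 s = 6,252 s.
Track A: 37,800 × 6,252 × 2 × 4 = 1,890,604,800 bytes.
Track B: 384,000 × 6,252 × 4 × 4 = 38,412,288,000 bytes.
Track C: 24,000 × 6,252 × 1 × 1 = 150,048,000 bytes.
Track D: 37,800 × 6,252 × 3 × 2 = 1,417,953,600 bytes.
Track E: 48,000 × 6,252 × 4 × 1 = 1,200,384,000 bytes.
Track F: 7,350 × 6,252 × 3 × 6 = 827,139,600 bytes.
Total = 43,898,418,000 bytes = 43.90 GB.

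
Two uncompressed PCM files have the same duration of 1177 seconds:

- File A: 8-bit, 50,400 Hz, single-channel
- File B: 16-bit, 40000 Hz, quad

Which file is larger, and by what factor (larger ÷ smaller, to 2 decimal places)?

File B, by a factor of 6.35

File A: 50,400 × 1 × 1 = 50,400 bytes/s.
File B: 40,000 × 2 × 4 = 320,000 bytes/s.
File B is larger; ratio = 376,640,000 / 59,320,800 = 6.35.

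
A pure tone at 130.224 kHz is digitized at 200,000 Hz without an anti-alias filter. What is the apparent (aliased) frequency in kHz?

Nyquist = 200,000/2 = 100,000 Hz; 130,224 Hz exceeds it.
Alias = |130,224 − 1×200,000| = |130,224 − 200,000| = 69,776 Hz = 69.776 kHz.

69.776 kHz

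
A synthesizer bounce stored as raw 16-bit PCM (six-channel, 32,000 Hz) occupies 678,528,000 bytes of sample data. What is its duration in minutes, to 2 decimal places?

Byte rate = 32,000 × 2 × 6 = 384,000 bytes/s.
Duration = 678,528,000 / 384,000 = 1,767 s.
1,767 s / 60 = 29.45 minutes.

29.45 minutes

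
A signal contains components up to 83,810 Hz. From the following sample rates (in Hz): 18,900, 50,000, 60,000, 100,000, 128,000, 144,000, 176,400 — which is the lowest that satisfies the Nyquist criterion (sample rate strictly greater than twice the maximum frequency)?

Need sample rate > 2 × 83,810 = 167,620 Hz.
Lowest listed rate above 167,620 Hz is 176,400 Hz.

176,400 Hz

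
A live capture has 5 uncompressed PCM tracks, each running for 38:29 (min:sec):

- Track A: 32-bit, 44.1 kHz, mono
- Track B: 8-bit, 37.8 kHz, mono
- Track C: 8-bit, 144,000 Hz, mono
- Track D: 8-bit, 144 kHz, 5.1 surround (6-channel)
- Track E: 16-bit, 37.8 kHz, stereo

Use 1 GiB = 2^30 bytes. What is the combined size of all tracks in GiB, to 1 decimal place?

38:29 (min:sec) = 2,309 s.
Track A: 44,100 × 2,309 × 4 × 1 = 407,307,600 bytes.
Track B: 37,800 × 2,309 × 1 × 1 = 87,280,200 bytes.
Track C: 144,000 × 2,309 × 1 × 1 = 332,496,000 bytes.
Track D: 144,000 × 2,309 × 1 × 6 = 1,994,976,000 bytes.
Track E: 37,800 × 2,309 × 2 × 2 = 349,120,800 bytes.
Total = 3,171,180,600 bytes = 3.0 GiB.

3.0 GiB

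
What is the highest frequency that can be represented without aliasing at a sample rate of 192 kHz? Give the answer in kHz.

96 kHz

Nyquist frequency = sample rate / 2 = 192,000 / 2 = 96 kHz.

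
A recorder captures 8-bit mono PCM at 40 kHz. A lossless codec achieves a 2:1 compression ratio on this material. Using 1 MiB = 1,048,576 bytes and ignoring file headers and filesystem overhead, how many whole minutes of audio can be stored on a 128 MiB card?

Uncompressed byte rate = 40,000 × 1 × 1 = 40,000 bytes/s.
After 2:1 compression, effective rate ≈ 20000 bytes/s.
Capacity = 128 × 1,048,576 = 134,217,728 bytes.
134,217,728 / effective rate ≈ 6710.89 s → 111 minutes.

111 minutes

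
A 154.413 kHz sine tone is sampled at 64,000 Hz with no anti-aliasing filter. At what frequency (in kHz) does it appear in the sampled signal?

Nyquist = 64,000/2 = 32,000 Hz; 154,413 Hz exceeds it.
Alias = |154,413 − 2×64,000| = |154,413 − 128,000| = 26,413 Hz = 26.413 kHz.

26.413 kHz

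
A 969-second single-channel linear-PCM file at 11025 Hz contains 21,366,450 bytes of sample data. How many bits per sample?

Bytes per sample = 21,366,450 / (11,025 × 969 × 1) = 21,366,450 / 10,683,225 = 2.
Bit depth = 2 × 8 = 16 bits.

16 bits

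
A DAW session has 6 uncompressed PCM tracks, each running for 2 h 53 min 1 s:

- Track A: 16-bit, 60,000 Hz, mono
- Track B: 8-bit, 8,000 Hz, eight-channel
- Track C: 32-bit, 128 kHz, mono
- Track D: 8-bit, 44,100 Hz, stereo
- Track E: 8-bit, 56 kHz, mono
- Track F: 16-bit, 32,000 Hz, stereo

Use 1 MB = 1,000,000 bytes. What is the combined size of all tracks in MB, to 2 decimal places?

2 h 53 min 1 s = 10,381 s.
Track A: 60,000 × 10,381 × 2 × 1 = 1,245,720,000 bytes.
Track B: 8,000 × 10,381 × 1 × 8 = 664,384,000 bytes.
Track C: 128,000 × 10,381 × 4 × 1 = 5,315,072,000 bytes.
Track D: 44,100 × 10,381 × 1 × 2 = 915,604,200 bytes.
Track E: 56,000 × 10,381 × 1 × 1 = 581,336,000 bytes.
Track F: 32,000 × 10,381 × 2 × 2 = 1,328,768,000 bytes.
Total = 10,050,884,200 bytes = 10050.88 MB.

10050.88 MB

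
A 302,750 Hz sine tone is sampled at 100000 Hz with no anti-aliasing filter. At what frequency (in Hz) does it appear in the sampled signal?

2,750 Hz

Nyquist = 100,000/2 = 50,000 Hz; 302,750 Hz exceeds it.
Alias = |302,750 − 3×100,000| = |302,750 − 300,000| = 2,750 Hz.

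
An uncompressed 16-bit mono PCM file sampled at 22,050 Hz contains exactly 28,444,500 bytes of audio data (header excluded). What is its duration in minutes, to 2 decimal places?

Byte rate = 22,050 × 2 × 1 = 44,100 bytes/s.
Duration = 28,444,500 / 44,100 = 645 s.
645 s / 60 = 10.75 minutes.

10.75 minutes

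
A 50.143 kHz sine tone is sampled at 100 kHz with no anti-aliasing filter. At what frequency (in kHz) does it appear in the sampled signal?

Nyquist = 100,000/2 = 50,000 Hz; 50,143 Hz exceeds it.
Alias = |50,143 − 1×100,000| = |50,143 − 100,000| = 49,857 Hz = 49.857 kHz.

49.857 kHz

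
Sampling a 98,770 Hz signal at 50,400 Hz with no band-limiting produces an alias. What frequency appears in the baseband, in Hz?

2,030 Hz

Nyquist = 50,400/2 = 25,200 Hz; 98,770 Hz exceeds it.
Alias = |98,770 − 2×50,400| = |98,770 − 100,800| = 2,030 Hz.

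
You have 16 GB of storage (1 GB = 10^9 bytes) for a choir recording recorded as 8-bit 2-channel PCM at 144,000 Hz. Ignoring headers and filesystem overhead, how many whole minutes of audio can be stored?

Uncompressed byte rate = 144,000 × 1 × 2 = 288,000 bytes/s.
Capacity = 16 × 1,000,000,000 = 16,000,000,000 bytes.
16,000,000,000 / 288,000 ≈ 55555.56 s → 925 minutes.

925 minutes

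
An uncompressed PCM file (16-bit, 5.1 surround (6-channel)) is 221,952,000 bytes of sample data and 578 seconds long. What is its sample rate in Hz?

Bytes = sample_rate × seconds × bytes_per_sample × channels.
sample_rate = 221,952,000 / (578 × 2 × 6) = 221,952,000 / 6,936 = 32,000 Hz.

32,000 Hz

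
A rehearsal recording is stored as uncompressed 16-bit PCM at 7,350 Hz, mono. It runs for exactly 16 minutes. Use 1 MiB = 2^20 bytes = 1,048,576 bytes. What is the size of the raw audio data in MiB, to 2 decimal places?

Duration = exactly 16 minutes = 960 s.
Bytes = 7,350 samples/s × 960 s × 2 bytes/sample × 1 ch = 14,112,000 bytes.
14,112,000 / 1,048,576 = 13.46 MiB.

13.46 MiB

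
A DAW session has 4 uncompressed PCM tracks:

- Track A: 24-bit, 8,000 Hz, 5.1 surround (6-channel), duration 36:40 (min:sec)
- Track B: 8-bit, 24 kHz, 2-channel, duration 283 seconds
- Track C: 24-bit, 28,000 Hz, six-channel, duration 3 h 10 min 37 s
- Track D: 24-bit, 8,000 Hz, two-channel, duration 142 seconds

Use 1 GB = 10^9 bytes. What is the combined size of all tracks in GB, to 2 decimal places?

6.10 GB

Track A: 36:40 (min:sec) = 2,200 s; 8,000 × 2,200 × 3 × 6 = 316,800,000 bytes.
Track B: 24,000 × 283 × 1 × 2 = 13,584,000 bytes.
Track C: 3 h 10 min 37 s = 11,437 s; 28,000 × 11,437 × 3 × 6 = 5,764,248,000 bytes.
Track D: 8,000 × 142 × 3 × 2 = 6,816,000 bytes.
Total = 6,101,448,000 bytes = 6.10 GB.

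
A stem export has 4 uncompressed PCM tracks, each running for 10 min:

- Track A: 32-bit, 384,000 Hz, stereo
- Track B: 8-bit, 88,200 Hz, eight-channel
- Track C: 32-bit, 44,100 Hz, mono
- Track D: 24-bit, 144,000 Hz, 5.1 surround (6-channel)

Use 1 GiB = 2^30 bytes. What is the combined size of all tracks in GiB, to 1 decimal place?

3.7 GiB

10 min = 600 s.
Track A: 384,000 × 600 × 4 × 2 = 1,843,200,000 bytes.
Track B: 88,200 × 600 × 1 × 8 = 423,360,000 bytes.
Track C: 44,100 × 600 × 4 × 1 = 105,840,000 bytes.
Track D: 144,000 × 600 × 3 × 6 = 1,555,200,000 bytes.
Total = 3,927,600,000 bytes = 3.7 GiB.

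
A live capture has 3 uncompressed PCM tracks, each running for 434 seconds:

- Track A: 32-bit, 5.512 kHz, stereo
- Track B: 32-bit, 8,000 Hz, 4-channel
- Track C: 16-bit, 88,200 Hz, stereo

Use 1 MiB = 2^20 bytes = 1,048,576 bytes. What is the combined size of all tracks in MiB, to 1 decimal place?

217.3 MiB

Track A: 5,512 × 434 × 4 × 2 = 19,137,664 bytes.
Track B: 8,000 × 434 × 4 × 4 = 55,552,000 bytes.
Track C: 88,200 × 434 × 2 × 2 = 153,115,200 bytes.
Total = 227,804,864 bytes = 217.3 MiB.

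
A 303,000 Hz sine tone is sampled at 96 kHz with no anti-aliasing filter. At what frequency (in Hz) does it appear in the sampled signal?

15,000 Hz

Nyquist = 96,000/2 = 48,000 Hz; 303,000 Hz exceeds it.
Alias = |303,000 − 3×96,000| = |303,000 − 288,000| = 15,000 Hz.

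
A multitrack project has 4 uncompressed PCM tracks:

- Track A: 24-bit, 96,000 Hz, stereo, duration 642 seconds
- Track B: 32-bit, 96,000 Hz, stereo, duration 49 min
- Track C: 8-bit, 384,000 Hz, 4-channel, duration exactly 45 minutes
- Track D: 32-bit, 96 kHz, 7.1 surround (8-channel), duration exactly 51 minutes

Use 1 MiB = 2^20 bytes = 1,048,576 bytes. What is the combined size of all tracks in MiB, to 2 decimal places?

15425.90 MiB

Track A: 96,000 × 642 × 3 × 2 = 369,792,000 bytes.
Track B: 49 min = 2,940 s; 96,000 × 2,940 × 4 × 2 = 2,257,920,000 bytes.
Track C: exactly 45 minutes = 2,700 s; 384,000 × 2,700 × 1 × 4 = 4,147,200,000 bytes.
Track D: exactly 51 minutes = 3,060 s; 96,000 × 3,060 × 4 × 8 = 9,400,320,000 bytes.
Total = 16,175,232,000 bytes = 15425.90 MiB.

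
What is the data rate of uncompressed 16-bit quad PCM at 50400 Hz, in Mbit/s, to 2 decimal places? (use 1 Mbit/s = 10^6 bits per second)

3.23 Mbit/s

Bit rate = 50,400 × 16 × 4 = 3,225,600 bits/s.
= 3.23 Mbit/s.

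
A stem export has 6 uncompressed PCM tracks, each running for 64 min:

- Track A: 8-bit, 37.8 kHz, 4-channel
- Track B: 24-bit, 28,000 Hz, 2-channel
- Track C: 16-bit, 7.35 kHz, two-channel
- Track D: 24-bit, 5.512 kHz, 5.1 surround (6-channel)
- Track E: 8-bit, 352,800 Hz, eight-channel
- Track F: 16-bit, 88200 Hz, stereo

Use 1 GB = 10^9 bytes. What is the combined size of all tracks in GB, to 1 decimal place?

13.9 GB

64 min = 3,840 s.
Track A: 37,800 × 3,840 × 1 × 4 = 580,608,000 bytes.
Track B: 28,000 × 3,840 × 3 × 2 = 645,120,000 bytes.
Track C: 7,350 × 3,840 × 2 × 2 = 112,896,000 bytes.
Track D: 5,512 × 3,840 × 3 × 6 = 380,989,440 bytes.
Track E: 352,800 × 3,840 × 1 × 8 = 10,838,016,000 bytes.
Track F: 88,200 × 3,840 × 2 × 2 = 1,354,752,000 bytes.
Total = 13,912,381,440 bytes = 13.9 GB.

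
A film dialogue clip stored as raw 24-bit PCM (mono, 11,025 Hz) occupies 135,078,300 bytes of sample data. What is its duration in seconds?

4,084 seconds

Byte rate = 11,025 × 3 × 1 = 33,075 bytes/s.
Duration = 135,078,300 / 33,075 = 4,084 s.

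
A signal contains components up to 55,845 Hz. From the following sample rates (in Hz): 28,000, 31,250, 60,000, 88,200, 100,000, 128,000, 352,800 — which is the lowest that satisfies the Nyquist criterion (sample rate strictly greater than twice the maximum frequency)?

128,000 Hz

Need sample rate > 2 × 55,845 = 111,690 Hz.
Lowest listed rate above 111,690 Hz is 128,000 Hz.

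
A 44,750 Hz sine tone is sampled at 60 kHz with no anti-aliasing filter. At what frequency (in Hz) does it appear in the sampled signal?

15,250 Hz

Nyquist = 60,000/2 = 30,000 Hz; 44,750 Hz exceeds it.
Alias = |44,750 − 1×60,000| = |44,750 − 60,000| = 15,250 Hz.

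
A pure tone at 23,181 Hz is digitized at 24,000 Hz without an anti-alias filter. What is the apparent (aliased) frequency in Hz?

819 Hz

Nyquist = 24,000/2 = 12,000 Hz; 23,181 Hz exceeds it.
Alias = |23,181 − 1×24,000| = |23,181 − 24,000| = 819 Hz.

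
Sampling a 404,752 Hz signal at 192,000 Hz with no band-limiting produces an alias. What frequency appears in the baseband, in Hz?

20,752 Hz

Nyquist = 192,000/2 = 96,000 Hz; 404,752 Hz exceeds it.
Alias = |404,752 − 2×192,000| = |404,752 − 384,000| = 20,752 Hz.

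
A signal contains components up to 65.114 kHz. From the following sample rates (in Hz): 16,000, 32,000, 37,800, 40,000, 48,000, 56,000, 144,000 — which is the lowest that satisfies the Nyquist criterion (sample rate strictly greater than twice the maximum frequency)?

Need sample rate > 2 × 65,114 = 130,228 Hz.
Lowest listed rate above 130,228 Hz is 144,000 Hz.

144,000 Hz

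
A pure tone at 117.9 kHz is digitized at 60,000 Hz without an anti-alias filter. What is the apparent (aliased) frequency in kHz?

Nyquist = 60,000/2 = 30,000 Hz; 117,900 Hz exceeds it.
Alias = |117,900 − 2×60,000| = |117,900 − 120,000| = 2,100 Hz = 2.1 kHz.

2.1 kHz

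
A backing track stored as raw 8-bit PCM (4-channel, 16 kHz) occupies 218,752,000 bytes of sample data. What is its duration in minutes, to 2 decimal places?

56.97 minutes

Byte rate = 16,000 × 1 × 4 = 64,000 bytes/s.
Duration = 218,752,000 / 64,000 = 3,418 s.
3,418 s / 60 = 56.97 minutes.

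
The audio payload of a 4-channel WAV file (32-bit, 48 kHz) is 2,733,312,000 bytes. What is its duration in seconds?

Byte rate = 48,000 × 4 × 4 = 768,000 bytes/s.
Duration = 2,733,312,000 / 768,000 = 3,559 s.

3,559 seconds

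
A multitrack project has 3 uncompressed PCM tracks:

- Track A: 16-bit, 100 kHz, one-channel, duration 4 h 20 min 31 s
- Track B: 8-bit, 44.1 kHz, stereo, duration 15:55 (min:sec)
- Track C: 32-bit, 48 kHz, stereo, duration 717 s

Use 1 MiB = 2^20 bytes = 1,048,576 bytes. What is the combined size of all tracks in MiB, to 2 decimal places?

Track A: 4 h 20 min 31 s = 15,631 s; 100,000 × 15,631 × 2 × 1 = 3,126,200,000 bytes.
Track B: 15:55 (min:sec) = 955 s; 44,100 × 955 × 1 × 2 = 84,231,000 bytes.
Track C: 48,000 × 717 × 4 × 2 = 275,328,000 bytes.
Total = 3,485,759,000 bytes = 3324.28 MiB.

3324.28 MiB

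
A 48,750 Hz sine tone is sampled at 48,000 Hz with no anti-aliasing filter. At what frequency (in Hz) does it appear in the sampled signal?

Nyquist = 48,000/2 = 24,000 Hz; 48,750 Hz exceeds it.
Alias = |48,750 − 1×48,000| = |48,750 − 48,000| = 750 Hz.

750 Hz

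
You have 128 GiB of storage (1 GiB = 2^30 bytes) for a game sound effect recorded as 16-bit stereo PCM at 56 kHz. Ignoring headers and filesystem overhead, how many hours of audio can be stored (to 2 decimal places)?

Uncompressed byte rate = 56,000 × 2 × 2 = 224,000 bytes/s.
Capacity = 128 × 1,073,741,824 = 137,438,953,472 bytes.
137,438,953,472 / 224,000 ≈ 613566.76 s → 170.44 hours.

170.44 hours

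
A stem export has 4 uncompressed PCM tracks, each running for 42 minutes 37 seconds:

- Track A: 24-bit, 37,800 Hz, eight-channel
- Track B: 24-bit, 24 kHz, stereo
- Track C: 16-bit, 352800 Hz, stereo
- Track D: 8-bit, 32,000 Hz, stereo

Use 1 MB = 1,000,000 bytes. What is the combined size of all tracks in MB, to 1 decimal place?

42 minutes 37 seconds = 2,557 s.
Track A: 37,800 × 2,557 × 3 × 8 = 2,319,710,400 bytes.
Track B: 24,000 × 2,557 × 3 × 2 = 368,208,000 bytes.
Track C: 352,800 × 2,557 × 2 × 2 = 3,608,438,400 bytes.
Track D: 32,000 × 2,557 × 1 × 2 = 163,648,000 bytes.
Total = 6,460,004,800 bytes = 6460.0 MB.

6460.0 MB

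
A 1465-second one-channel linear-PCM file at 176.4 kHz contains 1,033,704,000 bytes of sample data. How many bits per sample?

32 bits

Bytes per sample = 1,033,704,000 / (176,400 × 1,465 × 1) = 1,033,704,000 / 258,426,000 = 4.
Bit depth = 4 × 8 = 32 bits.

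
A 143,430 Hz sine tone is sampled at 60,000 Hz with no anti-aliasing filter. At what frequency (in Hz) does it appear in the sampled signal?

Nyquist = 60,000/2 = 30,000 Hz; 143,430 Hz exceeds it.
Alias = |143,430 − 2×60,000| = |143,430 − 120,000| = 23,430 Hz.

23,430 Hz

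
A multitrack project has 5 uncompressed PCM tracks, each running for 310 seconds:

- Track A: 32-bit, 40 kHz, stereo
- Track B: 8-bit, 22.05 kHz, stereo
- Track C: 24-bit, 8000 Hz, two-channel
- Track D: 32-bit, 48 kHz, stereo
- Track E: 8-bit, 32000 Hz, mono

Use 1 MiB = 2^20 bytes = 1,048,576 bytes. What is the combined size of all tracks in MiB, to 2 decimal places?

Track A: 40,000 × 310 × 4 × 2 = 99,200,000 bytes.
Track B: 22,050 × 310 × 1 × 2 = 13,671,000 bytes.
Track C: 8,000 × 310 × 3 × 2 = 14,880,000 bytes.
Track D: 48,000 × 310 × 4 × 2 = 119,040,000 bytes.
Track E: 32,000 × 310 × 1 × 1 = 9,920,000 bytes.
Total = 256,711,000 bytes = 244.82 MiB.

244.82 MiB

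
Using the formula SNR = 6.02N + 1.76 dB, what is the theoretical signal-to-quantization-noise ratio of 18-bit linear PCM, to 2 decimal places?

6.02 × 18 + 1.76 = 110.12 dB.

110.12 dB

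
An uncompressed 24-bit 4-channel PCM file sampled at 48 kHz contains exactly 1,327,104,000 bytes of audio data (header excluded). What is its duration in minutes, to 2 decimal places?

Byte rate = 48,000 × 3 × 4 = 576,000 bytes/s.
Duration = 1,327,104,000 / 576,000 = 2,304 s.
2,304 s / 60 = 38.40 minutes.

38.40 minutes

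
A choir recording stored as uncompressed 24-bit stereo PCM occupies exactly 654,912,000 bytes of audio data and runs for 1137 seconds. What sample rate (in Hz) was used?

Bytes = sample_rate × seconds × bytes_per_sample × channels.
sample_rate = 654,912,000 / (1,137 × 3 × 2) = 654,912,000 / 6,822 = 96,000 Hz.

96,000 Hz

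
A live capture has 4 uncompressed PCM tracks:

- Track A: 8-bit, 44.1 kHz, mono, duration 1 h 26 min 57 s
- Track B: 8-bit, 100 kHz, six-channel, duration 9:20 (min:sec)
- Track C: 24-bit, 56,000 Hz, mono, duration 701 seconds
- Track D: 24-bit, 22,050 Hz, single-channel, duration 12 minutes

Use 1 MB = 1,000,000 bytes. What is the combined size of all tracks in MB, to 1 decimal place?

731.5 MB

Track A: 1 h 26 min 57 s = 5,217 s; 44,100 × 5,217 × 1 × 1 = 230,069,700 bytes.
Track B: 9:20 (min:sec) = 560 s; 100,000 × 560 × 1 × 6 = 336,000,000 bytes.
Track C: 56,000 × 701 × 3 × 1 = 117,768,000 bytes.
Track D: 12 minutes = 720 s; 22,050 × 720 × 3 × 1 = 47,628,000 bytes.
Total = 731,465,700 bytes = 731.5 MB.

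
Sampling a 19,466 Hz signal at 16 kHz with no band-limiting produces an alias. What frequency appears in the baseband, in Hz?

3,466 Hz

Nyquist = 16,000/2 = 8,000 Hz; 19,466 Hz exceeds it.
Alias = |19,466 − 1×16,000| = |19,466 − 16,000| = 3,466 Hz.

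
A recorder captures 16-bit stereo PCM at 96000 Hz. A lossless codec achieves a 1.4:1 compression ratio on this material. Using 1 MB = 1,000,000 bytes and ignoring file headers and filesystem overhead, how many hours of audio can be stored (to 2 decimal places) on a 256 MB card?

Uncompressed byte rate = 96,000 × 2 × 2 = 384,000 bytes/s.
After 1.4:1 compression, effective rate ≈ 274285.71 bytes/s.
Capacity = 256 × 1,000,000 = 256,000,000 bytes.
256,000,000 / effective rate ≈ 933.33 s → 0.26 hours.

0.26 hours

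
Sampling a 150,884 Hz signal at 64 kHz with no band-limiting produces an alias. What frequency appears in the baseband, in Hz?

22,884 Hz

Nyquist = 64,000/2 = 32,000 Hz; 150,884 Hz exceeds it.
Alias = |150,884 − 2×64,000| = |150,884 − 128,000| = 22,884 Hz.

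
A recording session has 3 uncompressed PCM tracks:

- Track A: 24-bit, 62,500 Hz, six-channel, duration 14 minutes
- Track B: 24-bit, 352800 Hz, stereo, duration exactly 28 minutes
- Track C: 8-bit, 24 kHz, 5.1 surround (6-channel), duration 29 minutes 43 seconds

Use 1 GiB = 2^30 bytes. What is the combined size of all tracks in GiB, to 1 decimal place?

4.4 GiB

Track A: 14 minutes = 840 s; 62,500 × 840 × 3 × 6 = 945,000,000 bytes.
Track B: exactly 28 minutes = 1,680 s; 352,800 × 1,680 × 3 × 2 = 3,556,224,000 bytes.
Track C: 29 minutes 43 seconds = 1,783 s; 24,000 × 1,783 × 1 × 6 = 256,752,000 bytes.
Total = 4,757,976,000 bytes = 4.4 GiB.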